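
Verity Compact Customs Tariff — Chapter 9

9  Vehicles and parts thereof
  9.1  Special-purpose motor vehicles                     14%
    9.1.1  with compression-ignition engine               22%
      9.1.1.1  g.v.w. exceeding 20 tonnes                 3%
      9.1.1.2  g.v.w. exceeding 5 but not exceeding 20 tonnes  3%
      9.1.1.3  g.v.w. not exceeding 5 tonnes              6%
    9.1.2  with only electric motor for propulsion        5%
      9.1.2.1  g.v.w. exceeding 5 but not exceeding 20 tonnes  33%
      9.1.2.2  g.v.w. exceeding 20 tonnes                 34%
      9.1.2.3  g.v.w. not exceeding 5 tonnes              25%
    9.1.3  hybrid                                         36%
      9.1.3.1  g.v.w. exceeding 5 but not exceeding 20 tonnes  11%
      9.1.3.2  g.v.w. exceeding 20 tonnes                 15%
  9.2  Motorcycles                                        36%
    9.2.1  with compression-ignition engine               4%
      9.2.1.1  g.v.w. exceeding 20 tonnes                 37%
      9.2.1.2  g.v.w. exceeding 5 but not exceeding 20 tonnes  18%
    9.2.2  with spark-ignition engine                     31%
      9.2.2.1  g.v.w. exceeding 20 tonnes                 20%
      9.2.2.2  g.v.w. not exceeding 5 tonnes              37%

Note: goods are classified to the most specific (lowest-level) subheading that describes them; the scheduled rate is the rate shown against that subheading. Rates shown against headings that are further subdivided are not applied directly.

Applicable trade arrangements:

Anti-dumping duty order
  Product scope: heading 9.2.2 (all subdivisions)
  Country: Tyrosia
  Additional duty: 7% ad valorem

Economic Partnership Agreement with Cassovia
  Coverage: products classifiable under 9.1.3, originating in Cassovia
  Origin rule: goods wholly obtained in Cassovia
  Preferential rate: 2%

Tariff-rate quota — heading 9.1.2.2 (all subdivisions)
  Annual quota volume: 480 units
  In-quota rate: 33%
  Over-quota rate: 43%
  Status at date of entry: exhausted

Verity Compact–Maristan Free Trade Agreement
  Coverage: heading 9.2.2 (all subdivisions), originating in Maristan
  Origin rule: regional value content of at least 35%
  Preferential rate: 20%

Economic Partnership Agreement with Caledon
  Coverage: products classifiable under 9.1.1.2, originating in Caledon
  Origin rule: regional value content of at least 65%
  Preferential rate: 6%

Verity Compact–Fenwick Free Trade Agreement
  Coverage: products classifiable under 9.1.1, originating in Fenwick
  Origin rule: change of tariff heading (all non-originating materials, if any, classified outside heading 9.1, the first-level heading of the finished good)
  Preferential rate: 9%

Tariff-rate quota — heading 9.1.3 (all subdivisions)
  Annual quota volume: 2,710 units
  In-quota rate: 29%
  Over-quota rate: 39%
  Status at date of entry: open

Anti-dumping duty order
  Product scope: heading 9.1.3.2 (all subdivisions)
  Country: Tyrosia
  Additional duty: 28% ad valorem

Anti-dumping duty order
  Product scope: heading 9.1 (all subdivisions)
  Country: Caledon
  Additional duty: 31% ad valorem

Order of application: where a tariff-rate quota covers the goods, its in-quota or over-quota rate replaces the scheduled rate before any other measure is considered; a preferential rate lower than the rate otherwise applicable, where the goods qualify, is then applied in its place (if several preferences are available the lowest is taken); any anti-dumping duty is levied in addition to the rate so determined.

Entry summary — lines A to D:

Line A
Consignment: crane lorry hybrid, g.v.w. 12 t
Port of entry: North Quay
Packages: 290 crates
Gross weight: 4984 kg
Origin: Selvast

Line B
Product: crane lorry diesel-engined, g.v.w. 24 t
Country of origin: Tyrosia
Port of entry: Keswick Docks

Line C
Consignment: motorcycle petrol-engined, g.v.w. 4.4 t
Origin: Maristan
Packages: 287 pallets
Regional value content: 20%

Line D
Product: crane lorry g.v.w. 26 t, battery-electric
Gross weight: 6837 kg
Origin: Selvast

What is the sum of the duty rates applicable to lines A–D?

Line A: crane lorry → 9.1; hybrid → 9.1.3; g.v.w. 12 t → 9.1.3.1. Scheduled 11%. quota on 9.1.3 open → in-quota 29%. → 29%.
Line B: crane lorry → 9.1; diesel-engined → 9.1.1; g.v.w. 24 t → 9.1.1.1. Scheduled 3%. No special measure applies. → 3%.
Line C: motorcycle → 9.2; petrol-engined → 9.2.2; g.v.w. 4.4 t → 9.2.2.2. Scheduled 37%. Maristan agreement on 9.2.2: RVC < 35%. → 37%.
Line D: crane lorry → 9.1; battery-electric → 9.1.2; g.v.w. 26 t → 9.1.2.2. Scheduled 34%. quota on 9.1.2.2 exhausted → over-quota 43%. → 43%.
Sum: 29% + 3% + 37% + 43% = 112%.

112%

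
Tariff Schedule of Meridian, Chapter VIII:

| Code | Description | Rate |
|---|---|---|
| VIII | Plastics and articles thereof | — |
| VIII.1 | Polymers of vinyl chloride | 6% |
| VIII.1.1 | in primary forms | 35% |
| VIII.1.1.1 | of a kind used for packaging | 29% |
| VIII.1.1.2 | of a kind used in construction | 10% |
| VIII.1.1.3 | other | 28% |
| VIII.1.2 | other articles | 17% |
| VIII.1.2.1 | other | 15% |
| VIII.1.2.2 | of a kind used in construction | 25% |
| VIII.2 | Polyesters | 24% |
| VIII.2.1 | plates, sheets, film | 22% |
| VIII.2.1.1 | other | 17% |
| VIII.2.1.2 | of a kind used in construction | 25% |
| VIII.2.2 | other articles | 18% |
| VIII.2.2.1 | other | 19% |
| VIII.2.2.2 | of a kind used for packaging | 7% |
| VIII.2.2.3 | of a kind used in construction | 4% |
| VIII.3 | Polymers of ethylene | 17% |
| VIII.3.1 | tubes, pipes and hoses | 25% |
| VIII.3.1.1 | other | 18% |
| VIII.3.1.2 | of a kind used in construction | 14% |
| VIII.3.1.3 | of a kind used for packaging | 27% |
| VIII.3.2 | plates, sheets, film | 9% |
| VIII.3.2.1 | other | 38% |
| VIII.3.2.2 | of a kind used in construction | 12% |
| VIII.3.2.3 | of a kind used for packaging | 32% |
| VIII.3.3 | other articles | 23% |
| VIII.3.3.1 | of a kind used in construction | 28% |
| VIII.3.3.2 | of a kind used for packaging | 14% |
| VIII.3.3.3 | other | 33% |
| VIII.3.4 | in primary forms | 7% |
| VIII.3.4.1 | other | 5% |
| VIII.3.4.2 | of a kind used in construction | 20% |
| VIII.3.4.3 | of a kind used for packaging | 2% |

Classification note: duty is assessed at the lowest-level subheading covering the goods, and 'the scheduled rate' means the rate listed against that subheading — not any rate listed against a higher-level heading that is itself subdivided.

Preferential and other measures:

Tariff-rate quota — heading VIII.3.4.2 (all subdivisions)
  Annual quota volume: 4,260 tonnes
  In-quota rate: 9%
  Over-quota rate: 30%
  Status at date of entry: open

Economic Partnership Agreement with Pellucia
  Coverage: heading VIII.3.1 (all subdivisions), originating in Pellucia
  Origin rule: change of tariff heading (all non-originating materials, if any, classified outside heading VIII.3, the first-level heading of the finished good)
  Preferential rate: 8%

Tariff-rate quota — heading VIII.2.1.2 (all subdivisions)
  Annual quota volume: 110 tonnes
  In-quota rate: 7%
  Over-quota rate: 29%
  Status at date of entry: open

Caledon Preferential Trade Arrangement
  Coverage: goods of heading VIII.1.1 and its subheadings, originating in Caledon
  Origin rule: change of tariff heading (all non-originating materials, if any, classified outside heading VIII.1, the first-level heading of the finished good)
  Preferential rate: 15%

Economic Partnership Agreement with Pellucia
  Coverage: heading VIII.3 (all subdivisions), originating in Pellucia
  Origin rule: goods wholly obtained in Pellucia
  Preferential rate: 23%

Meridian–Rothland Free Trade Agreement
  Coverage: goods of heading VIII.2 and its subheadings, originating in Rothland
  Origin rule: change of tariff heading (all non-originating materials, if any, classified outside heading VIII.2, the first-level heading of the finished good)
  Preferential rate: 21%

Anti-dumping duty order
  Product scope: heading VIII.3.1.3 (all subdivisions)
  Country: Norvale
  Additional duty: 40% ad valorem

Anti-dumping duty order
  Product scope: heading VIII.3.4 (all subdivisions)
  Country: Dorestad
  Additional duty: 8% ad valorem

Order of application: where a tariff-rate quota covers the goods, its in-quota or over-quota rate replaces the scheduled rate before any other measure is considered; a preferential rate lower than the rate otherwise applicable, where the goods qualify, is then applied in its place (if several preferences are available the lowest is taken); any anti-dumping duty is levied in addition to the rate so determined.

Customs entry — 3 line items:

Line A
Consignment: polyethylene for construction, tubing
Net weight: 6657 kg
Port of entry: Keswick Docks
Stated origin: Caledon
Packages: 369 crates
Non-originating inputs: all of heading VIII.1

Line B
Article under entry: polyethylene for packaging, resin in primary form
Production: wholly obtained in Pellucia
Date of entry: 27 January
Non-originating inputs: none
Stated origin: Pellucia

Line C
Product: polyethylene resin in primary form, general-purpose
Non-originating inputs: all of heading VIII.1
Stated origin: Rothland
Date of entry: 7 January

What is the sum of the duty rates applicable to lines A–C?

21%

Line A: polyethylene → VIII.3; tubing → VIII.3.1; for construction → VIII.3.1.2. Scheduled 14%. Caledon agreement on VIII.1.1: VIII.3.1.2 not covered. → 14%.
Line B: polyethylene → VIII.3; resin in primary form → VIII.3.4; for packaging → VIII.3.4.3. Scheduled 2%. Pellucia agreement on VIII.3.1: VIII.3.4.3 not covered; Pellucia agreement on VIII.3: wholly obtained → 23% available; preference 23% not lower than 2% → no reduction. → 2%.
Line C: polyethylene → VIII.3; resin in primary form → VIII.3.4; general-purpose → VIII.3.4.1. Scheduled 5%. Rothland agreement on VIII.2: VIII.3.4.1 not covered. → 5%.
Sum: 14% + 2% + 5% = 21%.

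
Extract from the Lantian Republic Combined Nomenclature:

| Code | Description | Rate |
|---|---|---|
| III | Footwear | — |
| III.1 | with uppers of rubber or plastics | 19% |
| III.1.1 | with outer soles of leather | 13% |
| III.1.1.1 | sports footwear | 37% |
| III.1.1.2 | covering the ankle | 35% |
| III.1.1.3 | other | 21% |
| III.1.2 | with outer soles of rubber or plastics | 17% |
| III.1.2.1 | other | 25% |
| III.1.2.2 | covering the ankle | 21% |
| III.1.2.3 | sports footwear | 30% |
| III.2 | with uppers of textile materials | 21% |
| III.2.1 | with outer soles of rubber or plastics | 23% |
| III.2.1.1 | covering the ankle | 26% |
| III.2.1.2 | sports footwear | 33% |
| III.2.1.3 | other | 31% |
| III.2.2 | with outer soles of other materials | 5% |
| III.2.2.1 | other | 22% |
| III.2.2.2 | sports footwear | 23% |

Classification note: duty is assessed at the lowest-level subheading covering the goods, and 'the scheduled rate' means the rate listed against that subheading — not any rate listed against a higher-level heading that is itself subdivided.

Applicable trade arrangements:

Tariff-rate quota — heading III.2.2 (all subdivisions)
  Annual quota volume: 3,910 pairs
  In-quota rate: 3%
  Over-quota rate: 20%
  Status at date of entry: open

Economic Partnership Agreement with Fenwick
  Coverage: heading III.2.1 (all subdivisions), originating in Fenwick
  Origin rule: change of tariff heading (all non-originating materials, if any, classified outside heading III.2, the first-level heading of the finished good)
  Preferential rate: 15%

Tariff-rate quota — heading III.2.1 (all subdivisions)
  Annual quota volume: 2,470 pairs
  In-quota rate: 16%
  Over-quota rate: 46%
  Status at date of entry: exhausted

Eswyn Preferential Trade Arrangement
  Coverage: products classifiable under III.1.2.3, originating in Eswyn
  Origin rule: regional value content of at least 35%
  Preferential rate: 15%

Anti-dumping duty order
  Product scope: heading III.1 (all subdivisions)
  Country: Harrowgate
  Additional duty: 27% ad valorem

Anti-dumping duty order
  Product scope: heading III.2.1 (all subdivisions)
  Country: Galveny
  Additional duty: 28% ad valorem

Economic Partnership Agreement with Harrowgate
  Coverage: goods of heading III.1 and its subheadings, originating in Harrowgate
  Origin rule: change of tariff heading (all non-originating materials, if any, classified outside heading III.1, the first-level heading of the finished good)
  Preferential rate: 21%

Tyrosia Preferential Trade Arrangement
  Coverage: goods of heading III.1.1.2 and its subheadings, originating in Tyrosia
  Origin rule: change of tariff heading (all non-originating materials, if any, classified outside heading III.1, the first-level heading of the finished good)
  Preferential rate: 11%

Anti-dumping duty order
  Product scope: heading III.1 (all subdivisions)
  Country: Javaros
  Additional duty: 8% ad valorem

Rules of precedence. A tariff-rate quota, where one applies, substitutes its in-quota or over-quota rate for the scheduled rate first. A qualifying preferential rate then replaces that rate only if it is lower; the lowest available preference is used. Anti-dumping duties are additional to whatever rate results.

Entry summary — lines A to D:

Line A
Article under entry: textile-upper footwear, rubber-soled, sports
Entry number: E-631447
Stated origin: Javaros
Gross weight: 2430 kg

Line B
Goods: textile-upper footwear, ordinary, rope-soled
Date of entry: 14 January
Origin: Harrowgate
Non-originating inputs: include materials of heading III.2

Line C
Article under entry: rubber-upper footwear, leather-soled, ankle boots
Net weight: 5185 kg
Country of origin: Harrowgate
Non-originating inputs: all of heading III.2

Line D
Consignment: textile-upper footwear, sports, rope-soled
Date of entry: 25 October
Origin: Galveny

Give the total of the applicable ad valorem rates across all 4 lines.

100%

Line A: textile-upper → III.2; rubber-soled → III.2.1; sports → III.2.1.2. Scheduled 33%. quota on III.2.1 exhausted → over-quota 46%. → 46%.
Line B: textile-upper → III.2; rope-soled → III.2.2; ordinary → III.2.2.1. Scheduled 22%. quota on III.2.2 open → in-quota 3%; Harrowgate agreement on III.1: III.2.2.1 not covered. → 3%.
Line C: rubber-upper → III.1; leather-soled → III.1.1; ankle boots → III.1.1.2. Scheduled 35%. Harrowgate agreement on III.1: CTH met → 21% available; preferential 21%; anti-dumping (Harrowgate, III.1): +27%; total 21% + 27% = 48%. → 48%.
Line D: textile-upper → III.2; rope-soled → III.2.2; sports → III.2.2.2. Scheduled 23%. quota on III.2.2 open → in-quota 3%. → 3%.
Sum: 46% + 3% + 48% + 3% = 100%.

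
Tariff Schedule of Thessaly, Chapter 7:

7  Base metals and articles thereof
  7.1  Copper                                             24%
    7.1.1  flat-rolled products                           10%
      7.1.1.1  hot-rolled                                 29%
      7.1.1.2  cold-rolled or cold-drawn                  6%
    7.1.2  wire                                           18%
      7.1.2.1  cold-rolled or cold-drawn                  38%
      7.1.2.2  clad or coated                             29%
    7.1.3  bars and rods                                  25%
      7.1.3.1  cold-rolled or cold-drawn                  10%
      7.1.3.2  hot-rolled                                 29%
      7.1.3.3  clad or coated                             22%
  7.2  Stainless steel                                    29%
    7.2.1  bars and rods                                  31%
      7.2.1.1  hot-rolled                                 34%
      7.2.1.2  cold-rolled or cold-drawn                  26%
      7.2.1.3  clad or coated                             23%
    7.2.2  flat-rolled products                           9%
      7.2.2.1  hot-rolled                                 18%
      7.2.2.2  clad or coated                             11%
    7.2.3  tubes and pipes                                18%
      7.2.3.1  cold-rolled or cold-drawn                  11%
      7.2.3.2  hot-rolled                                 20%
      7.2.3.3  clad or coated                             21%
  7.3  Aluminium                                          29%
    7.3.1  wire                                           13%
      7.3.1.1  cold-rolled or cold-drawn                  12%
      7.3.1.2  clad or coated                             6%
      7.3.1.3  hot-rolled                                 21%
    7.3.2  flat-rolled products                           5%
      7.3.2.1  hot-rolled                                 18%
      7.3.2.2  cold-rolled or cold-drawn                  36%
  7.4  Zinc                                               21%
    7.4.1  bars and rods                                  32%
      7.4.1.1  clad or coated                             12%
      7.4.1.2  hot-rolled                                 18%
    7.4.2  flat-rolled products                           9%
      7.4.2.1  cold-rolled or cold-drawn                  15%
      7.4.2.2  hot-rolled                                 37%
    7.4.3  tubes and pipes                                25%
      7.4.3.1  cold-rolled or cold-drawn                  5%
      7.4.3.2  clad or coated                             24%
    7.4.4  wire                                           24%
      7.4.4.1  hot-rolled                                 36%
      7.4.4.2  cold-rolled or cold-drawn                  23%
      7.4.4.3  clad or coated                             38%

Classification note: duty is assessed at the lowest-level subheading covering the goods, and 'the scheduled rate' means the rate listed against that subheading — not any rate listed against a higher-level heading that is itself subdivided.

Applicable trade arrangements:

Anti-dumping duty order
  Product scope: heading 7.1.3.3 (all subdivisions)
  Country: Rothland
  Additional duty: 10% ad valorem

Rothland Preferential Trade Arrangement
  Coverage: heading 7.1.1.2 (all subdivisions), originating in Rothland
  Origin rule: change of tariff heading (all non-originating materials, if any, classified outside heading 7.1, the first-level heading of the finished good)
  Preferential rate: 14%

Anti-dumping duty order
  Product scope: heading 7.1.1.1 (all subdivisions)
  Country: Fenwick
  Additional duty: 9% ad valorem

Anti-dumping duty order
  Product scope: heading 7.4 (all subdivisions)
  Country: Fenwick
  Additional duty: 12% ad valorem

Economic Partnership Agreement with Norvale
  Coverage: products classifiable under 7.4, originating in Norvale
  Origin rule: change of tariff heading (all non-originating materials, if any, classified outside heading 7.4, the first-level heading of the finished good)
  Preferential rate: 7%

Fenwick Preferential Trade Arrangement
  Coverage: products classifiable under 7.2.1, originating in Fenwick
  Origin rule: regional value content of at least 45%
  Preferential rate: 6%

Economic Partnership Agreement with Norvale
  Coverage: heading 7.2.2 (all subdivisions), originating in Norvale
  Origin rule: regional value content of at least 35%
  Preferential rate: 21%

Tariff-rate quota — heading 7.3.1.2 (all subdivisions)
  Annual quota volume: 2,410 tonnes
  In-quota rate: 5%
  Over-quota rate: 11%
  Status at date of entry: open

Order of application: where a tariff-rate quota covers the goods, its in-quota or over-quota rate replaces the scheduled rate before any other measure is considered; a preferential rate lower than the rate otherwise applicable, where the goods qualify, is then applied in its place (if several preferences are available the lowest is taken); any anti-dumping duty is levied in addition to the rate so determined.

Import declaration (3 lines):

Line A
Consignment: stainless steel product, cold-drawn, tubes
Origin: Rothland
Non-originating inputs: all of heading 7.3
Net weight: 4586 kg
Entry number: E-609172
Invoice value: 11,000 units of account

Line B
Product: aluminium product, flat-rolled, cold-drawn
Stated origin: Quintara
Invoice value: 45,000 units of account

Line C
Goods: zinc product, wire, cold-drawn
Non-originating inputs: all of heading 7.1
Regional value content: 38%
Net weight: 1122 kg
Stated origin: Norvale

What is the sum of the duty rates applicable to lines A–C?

54%

Line A: stainless steel → 7.2; tubes → 7.2.3; cold-drawn → 7.2.3.1. Scheduled 11%. Rothland agreement on 7.1.1.2: 7.2.3.1 not covered. → 11%.
Line B: aluminium → 7.3; flat-rolled → 7.3.2; cold-drawn → 7.3.2.2. Scheduled 36%. No special measure applies. → 36%.
Line C: zinc → 7.4; wire → 7.4.4; cold-drawn → 7.4.4.2. Scheduled 23%. Norvale agreement on 7.4: CTH met → 7% available; Norvale agreement on 7.2.2: 7.4.4.2 not covered; preferential 7%. → 7%.
Sum: 11% + 36% + 7% = 54%.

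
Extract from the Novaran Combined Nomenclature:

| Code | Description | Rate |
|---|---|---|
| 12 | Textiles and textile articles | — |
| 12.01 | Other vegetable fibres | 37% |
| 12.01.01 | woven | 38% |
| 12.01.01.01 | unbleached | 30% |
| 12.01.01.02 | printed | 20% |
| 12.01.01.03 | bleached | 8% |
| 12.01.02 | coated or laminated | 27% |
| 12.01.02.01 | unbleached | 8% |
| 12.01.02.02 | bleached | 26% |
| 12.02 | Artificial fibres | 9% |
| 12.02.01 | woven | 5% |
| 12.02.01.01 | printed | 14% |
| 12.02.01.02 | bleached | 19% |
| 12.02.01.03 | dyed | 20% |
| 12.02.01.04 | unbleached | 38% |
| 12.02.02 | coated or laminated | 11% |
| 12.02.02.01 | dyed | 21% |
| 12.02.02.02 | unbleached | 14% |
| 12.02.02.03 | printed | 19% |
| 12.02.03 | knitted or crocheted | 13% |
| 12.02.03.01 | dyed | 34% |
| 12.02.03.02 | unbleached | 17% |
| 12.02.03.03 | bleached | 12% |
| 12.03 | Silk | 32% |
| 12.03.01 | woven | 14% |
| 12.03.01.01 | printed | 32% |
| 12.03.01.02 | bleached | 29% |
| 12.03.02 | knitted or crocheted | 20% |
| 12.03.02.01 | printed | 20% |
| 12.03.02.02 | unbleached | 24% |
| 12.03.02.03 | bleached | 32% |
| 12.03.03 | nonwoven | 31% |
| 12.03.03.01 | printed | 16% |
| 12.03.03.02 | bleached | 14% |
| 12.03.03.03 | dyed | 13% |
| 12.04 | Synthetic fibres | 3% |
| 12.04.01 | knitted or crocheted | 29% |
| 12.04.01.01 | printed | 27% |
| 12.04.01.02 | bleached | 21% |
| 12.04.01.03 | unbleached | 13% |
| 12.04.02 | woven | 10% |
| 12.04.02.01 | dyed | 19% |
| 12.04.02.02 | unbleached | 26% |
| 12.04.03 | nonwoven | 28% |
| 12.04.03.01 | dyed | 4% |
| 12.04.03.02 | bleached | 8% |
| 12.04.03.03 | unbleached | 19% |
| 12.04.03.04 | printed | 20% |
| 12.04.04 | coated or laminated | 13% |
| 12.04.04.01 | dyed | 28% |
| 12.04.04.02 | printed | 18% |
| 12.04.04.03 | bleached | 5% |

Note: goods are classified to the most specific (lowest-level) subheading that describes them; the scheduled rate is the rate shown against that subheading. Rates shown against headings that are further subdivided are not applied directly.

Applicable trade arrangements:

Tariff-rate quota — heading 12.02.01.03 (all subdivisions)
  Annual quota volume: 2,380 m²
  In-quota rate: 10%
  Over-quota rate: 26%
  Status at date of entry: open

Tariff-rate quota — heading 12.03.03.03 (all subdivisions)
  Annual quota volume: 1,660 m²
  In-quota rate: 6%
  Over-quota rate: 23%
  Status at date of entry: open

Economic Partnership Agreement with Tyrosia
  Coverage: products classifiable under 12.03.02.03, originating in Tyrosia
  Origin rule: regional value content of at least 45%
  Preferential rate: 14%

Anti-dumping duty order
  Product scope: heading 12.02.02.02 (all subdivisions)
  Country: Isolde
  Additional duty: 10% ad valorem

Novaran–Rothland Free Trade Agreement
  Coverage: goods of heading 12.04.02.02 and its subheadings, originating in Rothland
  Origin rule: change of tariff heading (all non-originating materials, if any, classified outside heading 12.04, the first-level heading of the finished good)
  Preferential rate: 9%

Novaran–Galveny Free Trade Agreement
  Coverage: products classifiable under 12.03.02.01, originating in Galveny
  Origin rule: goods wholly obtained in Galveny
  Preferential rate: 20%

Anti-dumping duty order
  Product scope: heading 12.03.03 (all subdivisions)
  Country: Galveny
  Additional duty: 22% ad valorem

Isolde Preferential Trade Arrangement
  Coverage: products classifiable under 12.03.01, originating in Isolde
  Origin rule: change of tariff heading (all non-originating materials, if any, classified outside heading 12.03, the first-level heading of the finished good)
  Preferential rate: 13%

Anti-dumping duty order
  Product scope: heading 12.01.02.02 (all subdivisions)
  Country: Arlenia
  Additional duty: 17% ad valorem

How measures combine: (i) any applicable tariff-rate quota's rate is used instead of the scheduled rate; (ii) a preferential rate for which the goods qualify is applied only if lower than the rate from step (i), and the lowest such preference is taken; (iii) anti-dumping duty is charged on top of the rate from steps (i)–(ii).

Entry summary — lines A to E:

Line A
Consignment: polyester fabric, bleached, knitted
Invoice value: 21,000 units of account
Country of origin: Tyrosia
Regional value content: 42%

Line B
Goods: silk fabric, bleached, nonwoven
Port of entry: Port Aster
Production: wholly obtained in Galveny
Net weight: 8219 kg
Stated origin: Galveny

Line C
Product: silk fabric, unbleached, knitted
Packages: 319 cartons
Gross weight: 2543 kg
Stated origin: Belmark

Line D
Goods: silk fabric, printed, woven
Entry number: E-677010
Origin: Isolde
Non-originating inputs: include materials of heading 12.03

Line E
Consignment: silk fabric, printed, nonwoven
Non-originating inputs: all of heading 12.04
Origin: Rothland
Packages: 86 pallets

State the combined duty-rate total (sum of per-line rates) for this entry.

Line A: polyester → 12.04; knitted → 12.04.01; bleached → 12.04.01.02. Scheduled 21%. Tyrosia agreement on 12.03.02.03: 12.04.01.02 not covered. → 21%.
Line B: silk → 12.03; nonwoven → 12.03.03; bleached → 12.03.03.02. Scheduled 14%. Galveny agreement on 12.03.02.01: 12.03.03.02 not covered; anti-dumping (Galveny, 12.03.03): +22%; total 14% + 22% = 36%. → 36%.
Line C: silk → 12.03; knitted → 12.03.02; unbleached → 12.03.02.02. Scheduled 24%. No special measure applies. → 24%.
Line D: silk → 12.03; woven → 12.03.01; printed → 12.03.01.01. Scheduled 32%. Isolde agreement on 12.03.01: CTH not met. → 32%.
Line E: silk → 12.03; nonwoven → 12.03.03; printed → 12.03.03.01. Scheduled 16%. Rothland agreement on 12.04.02.02: 12.03.03.01 not covered. → 16%.
Sum: 21% + 36% + 24% + 32% + 16% = 129%.

129%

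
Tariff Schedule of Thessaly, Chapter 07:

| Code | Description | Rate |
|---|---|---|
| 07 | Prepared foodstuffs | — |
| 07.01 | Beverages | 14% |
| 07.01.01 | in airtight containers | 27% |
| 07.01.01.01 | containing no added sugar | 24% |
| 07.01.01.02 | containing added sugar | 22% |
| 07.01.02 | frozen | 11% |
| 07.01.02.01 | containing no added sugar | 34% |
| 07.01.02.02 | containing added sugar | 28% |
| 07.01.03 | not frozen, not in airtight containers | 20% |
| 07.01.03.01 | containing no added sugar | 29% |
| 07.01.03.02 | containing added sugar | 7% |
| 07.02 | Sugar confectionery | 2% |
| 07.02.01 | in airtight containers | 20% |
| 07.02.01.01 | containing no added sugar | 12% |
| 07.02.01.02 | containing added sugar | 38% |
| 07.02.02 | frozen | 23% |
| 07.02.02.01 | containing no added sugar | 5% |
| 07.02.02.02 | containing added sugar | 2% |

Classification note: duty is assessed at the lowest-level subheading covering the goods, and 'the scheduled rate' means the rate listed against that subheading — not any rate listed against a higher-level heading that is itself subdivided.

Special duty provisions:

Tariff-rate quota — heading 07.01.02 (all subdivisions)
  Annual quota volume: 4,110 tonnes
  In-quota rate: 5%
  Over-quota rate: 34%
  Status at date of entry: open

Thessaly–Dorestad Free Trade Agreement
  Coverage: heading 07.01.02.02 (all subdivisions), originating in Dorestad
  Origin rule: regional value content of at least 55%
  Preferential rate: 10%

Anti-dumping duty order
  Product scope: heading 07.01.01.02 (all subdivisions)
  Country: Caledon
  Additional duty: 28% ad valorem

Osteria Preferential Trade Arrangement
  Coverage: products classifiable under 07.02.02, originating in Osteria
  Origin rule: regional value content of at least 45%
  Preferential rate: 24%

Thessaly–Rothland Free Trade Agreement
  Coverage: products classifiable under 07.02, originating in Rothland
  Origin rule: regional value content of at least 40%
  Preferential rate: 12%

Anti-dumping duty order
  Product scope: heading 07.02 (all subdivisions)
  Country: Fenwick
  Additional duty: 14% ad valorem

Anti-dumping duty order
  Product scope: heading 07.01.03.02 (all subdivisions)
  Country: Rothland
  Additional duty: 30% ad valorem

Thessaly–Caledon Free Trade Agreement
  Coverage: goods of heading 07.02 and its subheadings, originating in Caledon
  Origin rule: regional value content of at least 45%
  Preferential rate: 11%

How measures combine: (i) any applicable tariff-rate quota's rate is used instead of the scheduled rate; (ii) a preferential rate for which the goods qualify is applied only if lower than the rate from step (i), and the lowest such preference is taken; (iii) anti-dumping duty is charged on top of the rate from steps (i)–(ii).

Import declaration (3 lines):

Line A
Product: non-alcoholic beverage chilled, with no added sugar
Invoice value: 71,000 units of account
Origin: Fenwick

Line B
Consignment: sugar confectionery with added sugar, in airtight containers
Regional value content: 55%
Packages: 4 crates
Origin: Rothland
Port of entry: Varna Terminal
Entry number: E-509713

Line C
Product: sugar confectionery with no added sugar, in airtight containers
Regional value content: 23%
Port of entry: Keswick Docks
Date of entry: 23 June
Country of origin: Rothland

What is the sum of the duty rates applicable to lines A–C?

Line A: non-alcoholic beverage → 07.01; chilled → 07.01.03; with no added sugar → 07.01.03.01. Scheduled 29%. No special measure applies. → 29%.
Line B: sugar confectionery → 07.02; in airtight containers → 07.02.01; with added sugar → 07.02.01.02. Scheduled 38%. Rothland agreement on 07.02: RVC ≥ 40% → 12% available; preferential 12%. → 12%.
Line C: sugar confectionery → 07.02; in airtight containers → 07.02.01; with no added sugar → 07.02.01.01. Scheduled 12%. Rothland agreement on 07.02: RVC < 40%. → 12%.
Sum: 29% + 12% + 12% = 53%.

53%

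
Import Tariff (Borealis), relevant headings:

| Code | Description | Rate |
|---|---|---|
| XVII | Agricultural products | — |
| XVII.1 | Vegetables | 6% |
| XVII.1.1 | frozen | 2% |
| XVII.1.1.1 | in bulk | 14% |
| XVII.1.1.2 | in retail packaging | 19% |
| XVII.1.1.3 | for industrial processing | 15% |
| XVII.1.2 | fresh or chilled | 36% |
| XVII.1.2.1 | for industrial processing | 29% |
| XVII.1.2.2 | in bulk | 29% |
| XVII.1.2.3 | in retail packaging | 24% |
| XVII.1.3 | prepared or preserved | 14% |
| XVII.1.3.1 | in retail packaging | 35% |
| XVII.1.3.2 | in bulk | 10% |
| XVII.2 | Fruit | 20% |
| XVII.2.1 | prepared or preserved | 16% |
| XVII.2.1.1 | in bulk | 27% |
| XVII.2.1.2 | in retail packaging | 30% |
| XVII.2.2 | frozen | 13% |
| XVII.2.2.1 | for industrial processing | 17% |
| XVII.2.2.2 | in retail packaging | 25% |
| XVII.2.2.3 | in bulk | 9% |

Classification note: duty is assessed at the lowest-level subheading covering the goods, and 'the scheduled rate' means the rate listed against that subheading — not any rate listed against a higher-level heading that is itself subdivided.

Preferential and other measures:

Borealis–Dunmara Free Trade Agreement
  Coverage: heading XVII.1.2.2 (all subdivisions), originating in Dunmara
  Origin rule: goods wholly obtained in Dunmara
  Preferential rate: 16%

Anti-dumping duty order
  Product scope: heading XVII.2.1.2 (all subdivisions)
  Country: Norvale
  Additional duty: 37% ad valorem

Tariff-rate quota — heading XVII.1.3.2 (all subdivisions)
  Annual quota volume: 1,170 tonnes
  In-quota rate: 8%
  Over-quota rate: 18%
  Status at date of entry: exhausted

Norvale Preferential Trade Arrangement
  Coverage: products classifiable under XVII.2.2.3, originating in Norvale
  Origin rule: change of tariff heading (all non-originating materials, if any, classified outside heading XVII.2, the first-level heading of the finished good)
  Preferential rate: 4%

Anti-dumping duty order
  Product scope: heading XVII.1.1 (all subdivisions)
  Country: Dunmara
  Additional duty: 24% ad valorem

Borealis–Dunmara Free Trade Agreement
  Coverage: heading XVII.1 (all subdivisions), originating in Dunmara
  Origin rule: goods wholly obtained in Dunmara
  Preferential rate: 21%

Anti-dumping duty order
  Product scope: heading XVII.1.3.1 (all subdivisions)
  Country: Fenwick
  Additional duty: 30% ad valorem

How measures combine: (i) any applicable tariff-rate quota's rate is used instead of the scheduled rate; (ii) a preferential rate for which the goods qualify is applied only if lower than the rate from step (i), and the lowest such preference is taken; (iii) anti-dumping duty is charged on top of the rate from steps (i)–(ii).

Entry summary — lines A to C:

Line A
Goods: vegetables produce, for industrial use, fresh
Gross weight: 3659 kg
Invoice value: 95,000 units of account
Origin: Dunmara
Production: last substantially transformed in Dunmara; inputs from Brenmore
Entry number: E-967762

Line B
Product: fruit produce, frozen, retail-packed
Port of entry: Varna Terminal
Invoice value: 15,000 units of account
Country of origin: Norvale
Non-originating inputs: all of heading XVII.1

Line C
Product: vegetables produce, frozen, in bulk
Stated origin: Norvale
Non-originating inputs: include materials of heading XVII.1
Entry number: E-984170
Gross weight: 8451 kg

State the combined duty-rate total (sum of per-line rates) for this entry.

68%

Line A: vegetables → XVII.1; fresh → XVII.1.2; for industrial use → XVII.1.2.1. Scheduled 29%. Dunmara agreement on XVII.1.2.2: XVII.1.2.1 not covered; Dunmara agreement on XVII.1: not wholly obtained. → 29%.
Line B: fruit → XVII.2; frozen → XVII.2.2; retail-packed → XVII.2.2.2. Scheduled 25%. Norvale agreement on XVII.2.2.3: XVII.2.2.2 not covered. → 25%.
Line C: vegetables → XVII.1; frozen → XVII.1.1; in bulk → XVII.1.1.1. Scheduled 14%. Norvale agreement on XVII.2.2.3: XVII.1.1.1 not covered. → 14%.
Sum: 29% + 25% + 14% = 68%.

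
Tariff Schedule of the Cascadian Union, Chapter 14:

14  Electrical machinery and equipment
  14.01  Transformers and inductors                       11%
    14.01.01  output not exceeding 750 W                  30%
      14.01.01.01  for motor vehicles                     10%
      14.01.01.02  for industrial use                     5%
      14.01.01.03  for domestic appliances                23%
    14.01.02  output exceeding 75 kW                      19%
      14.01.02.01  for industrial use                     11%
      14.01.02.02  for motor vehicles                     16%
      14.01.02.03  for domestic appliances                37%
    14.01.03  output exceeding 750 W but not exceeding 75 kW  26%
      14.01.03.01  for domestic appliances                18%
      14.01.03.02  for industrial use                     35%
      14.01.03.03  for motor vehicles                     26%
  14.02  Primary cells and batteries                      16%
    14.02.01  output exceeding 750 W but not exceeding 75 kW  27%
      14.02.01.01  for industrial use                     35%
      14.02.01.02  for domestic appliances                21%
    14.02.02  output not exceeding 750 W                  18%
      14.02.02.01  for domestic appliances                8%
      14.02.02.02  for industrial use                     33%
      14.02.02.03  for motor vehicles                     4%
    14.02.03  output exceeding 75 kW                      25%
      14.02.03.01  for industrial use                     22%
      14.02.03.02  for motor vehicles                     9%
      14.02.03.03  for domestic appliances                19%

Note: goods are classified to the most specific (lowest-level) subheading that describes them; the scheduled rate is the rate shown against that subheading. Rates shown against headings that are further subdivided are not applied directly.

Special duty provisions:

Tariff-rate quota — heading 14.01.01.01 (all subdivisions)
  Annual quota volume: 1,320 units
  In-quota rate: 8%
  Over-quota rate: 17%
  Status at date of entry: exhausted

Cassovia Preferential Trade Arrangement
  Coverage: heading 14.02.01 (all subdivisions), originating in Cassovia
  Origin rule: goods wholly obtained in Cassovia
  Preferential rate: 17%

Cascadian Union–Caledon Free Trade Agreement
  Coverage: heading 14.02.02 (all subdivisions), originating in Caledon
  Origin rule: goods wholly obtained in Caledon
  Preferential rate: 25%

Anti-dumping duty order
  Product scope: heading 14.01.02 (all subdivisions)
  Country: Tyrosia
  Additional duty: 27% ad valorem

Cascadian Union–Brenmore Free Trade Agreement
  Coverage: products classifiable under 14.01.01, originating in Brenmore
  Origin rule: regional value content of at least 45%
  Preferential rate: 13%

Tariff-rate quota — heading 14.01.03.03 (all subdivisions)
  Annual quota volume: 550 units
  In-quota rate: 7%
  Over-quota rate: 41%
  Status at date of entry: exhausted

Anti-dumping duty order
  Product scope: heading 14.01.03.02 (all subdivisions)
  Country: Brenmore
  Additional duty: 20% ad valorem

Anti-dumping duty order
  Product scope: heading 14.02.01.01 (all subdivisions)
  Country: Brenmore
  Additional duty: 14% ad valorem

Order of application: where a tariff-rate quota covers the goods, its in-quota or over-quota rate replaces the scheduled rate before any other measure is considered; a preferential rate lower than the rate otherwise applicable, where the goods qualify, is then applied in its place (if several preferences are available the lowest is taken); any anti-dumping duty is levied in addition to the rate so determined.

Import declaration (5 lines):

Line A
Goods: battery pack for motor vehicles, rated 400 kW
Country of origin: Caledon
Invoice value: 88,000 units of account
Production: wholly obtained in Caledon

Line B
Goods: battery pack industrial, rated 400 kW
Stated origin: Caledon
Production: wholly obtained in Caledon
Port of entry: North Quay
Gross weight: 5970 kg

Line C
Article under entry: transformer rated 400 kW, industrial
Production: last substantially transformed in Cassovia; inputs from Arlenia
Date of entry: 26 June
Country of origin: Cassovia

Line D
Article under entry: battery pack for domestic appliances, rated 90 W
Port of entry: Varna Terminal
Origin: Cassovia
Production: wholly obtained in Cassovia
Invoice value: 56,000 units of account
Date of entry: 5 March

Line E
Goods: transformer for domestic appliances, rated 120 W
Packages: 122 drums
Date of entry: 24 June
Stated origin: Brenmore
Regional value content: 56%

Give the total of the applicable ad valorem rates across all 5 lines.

63%

Line A: battery pack → 14.02; rated 400 kW → 14.02.03; for motor vehicles → 14.02.03.02. Scheduled 9%. Caledon agreement on 14.02.02: 14.02.03.02 not covered. → 9%.
Line B: battery pack → 14.02; rated 400 kW → 14.02.03; industrial → 14.02.03.01. Scheduled 22%. Caledon agreement on 14.02.02: 14.02.03.01 not covered. → 22%.
Line C: transformer → 14.01; rated 400 kW → 14.01.02; industrial → 14.01.02.01. Scheduled 11%. Cassovia agreement on 14.02.01: 14.01.02.01 not covered. → 11%.
Line D: battery pack → 14.02; rated 90 W → 14.02.02; for domestic appliances → 14.02.02.01. Scheduled 8%. Cassovia agreement on 14.02.01: 14.02.02.01 not covered. → 8%.
Line E: transformer → 14.01; rated 120 W → 14.01.01; for domestic appliances → 14.01.01.03. Scheduled 23%. Brenmore agreement on 14.01.01: RVC ≥ 45% → 13% available; preferential 13%. → 13%.
Sum: 9% + 22% + 11% + 8% + 13% = 63%.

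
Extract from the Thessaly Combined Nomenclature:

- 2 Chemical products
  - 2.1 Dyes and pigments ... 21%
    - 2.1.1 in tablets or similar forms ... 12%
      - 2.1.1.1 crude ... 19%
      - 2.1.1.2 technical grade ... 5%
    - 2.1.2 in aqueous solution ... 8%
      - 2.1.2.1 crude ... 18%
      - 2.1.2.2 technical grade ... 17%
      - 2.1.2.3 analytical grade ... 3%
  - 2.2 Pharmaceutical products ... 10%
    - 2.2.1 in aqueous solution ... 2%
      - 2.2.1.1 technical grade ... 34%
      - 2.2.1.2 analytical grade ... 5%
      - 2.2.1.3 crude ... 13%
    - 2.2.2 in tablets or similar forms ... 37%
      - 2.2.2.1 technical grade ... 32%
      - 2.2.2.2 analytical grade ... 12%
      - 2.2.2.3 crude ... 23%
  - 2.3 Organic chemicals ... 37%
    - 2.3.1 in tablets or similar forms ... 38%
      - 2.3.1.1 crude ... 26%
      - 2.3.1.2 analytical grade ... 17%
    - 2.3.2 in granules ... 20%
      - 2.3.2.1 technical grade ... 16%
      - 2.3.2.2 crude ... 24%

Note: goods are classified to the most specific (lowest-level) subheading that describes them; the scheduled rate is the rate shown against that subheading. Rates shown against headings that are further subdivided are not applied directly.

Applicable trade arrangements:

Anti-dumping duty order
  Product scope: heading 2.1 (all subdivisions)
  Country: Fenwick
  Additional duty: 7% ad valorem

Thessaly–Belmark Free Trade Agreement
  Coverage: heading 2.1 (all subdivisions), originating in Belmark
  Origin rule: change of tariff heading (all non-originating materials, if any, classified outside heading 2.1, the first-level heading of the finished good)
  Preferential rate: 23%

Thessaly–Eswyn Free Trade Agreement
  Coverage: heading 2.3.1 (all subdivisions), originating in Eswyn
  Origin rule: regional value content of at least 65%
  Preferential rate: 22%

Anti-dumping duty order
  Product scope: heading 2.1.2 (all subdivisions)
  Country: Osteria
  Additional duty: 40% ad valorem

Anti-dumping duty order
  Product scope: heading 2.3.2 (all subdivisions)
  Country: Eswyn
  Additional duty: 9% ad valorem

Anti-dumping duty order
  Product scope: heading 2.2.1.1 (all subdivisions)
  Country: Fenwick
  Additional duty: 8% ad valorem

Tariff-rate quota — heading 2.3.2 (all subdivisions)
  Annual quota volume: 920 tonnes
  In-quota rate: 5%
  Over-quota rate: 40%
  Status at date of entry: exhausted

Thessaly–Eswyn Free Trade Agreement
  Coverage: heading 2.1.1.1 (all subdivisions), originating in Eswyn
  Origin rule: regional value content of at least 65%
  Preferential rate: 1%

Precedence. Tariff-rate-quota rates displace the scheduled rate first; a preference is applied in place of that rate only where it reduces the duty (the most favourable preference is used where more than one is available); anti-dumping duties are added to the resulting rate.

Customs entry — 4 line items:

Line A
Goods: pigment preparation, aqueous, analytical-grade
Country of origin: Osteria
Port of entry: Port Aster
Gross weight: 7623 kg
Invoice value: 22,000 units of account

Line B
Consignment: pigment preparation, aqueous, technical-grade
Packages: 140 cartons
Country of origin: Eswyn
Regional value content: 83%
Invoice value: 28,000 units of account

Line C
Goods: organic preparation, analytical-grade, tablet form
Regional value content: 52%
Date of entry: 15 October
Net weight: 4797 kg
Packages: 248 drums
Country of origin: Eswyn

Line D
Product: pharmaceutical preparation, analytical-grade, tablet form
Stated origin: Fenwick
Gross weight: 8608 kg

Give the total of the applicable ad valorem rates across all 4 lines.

89%

Line A: pigment → 2.1; aqueous → 2.1.2; analytical-grade → 2.1.2.3. Scheduled 3%. anti-dumping (Osteria, 2.1.2): +40%; total 3% + 40% = 43%. → 43%.
Line B: pigment → 2.1; aqueous → 2.1.2; technical-grade → 2.1.2.2. Scheduled 17%. Eswyn agreement on 2.3.1: 2.1.2.2 not covered; Eswyn agreement on 2.1.1.1: 2.1.2.2 not covered. → 17%.
Line C: organic → 2.3; tablet form → 2.3.1; analytical-grade → 2.3.1.2. Scheduled 17%. Eswyn agreement on 2.3.1: RVC < 65%; Eswyn agreement on 2.1.1.1: 2.3.1.2 not covered. → 17%.
Line D: pharmaceutical → 2.2; tablet form → 2.2.2; analytical-grade → 2.2.2.2. Scheduled 12%. No special measure applies. → 12%.
Sum: 43% + 17% + 17% + 12% = 89%.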